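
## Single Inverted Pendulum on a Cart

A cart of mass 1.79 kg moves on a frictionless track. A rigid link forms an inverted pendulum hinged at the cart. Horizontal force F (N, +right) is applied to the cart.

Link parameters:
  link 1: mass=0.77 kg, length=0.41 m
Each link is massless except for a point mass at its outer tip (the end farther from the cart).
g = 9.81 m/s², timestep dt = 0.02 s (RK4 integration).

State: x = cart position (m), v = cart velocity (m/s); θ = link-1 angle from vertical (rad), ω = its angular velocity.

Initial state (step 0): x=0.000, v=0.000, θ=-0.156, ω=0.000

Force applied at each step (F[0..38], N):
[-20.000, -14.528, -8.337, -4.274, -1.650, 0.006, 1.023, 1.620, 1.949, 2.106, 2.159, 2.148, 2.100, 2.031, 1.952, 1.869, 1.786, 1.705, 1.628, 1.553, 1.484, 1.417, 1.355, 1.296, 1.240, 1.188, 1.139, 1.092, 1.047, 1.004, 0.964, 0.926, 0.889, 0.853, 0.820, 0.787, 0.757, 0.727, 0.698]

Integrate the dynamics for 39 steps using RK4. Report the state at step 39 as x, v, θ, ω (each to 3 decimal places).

apply F[0]=-20.000 → step 1: x=-0.002, v=-0.209, θ=-0.152, ω=0.429
apply F[1]=-14.528 → step 2: x=-0.008, v=-0.357, θ=-0.140, ω=0.718
apply F[2]=-8.337 → step 3: x=-0.016, v=-0.439, θ=-0.125, ω=0.853
apply F[3]=-4.274 → step 4: x=-0.025, v=-0.477, θ=-0.107, ω=0.890
apply F[4]=-1.650 → step 5: x=-0.035, v=-0.488, θ=-0.090, ω=0.868
apply F[5]=+0.006 → step 6: x=-0.044, v=-0.481, θ=-0.073, ω=0.813
apply F[6]=+1.023 → step 7: x=-0.054, v=-0.464, θ=-0.057, ω=0.741
apply F[7]=+1.620 → step 8: x=-0.063, v=-0.442, θ=-0.043, ω=0.663
apply F[8]=+1.949 → step 9: x=-0.071, v=-0.417, θ=-0.031, ω=0.585
apply F[9]=+2.106 → step 10: x=-0.079, v=-0.392, θ=-0.020, ω=0.511
apply F[10]=+2.159 → step 11: x=-0.087, v=-0.366, θ=-0.010, ω=0.442
apply F[11]=+2.148 → step 12: x=-0.094, v=-0.342, θ=-0.002, ω=0.379
apply F[12]=+2.100 → step 13: x=-0.101, v=-0.319, θ=0.005, ω=0.323
apply F[13]=+2.031 → step 14: x=-0.107, v=-0.297, θ=0.011, ω=0.273
apply F[14]=+1.952 → step 15: x=-0.113, v=-0.276, θ=0.016, ω=0.229
apply F[15]=+1.869 → step 16: x=-0.118, v=-0.256, θ=0.020, ω=0.190
apply F[16]=+1.786 → step 17: x=-0.123, v=-0.238, θ=0.024, ω=0.157
apply F[17]=+1.705 → step 18: x=-0.127, v=-0.221, θ=0.026, ω=0.127
apply F[18]=+1.628 → step 19: x=-0.132, v=-0.206, θ=0.029, ω=0.102
apply F[19]=+1.553 → step 20: x=-0.136, v=-0.191, θ=0.030, ω=0.080
apply F[20]=+1.484 → step 21: x=-0.139, v=-0.177, θ=0.032, ω=0.060
apply F[21]=+1.417 → step 22: x=-0.143, v=-0.164, θ=0.033, ω=0.044
apply F[22]=+1.355 → step 23: x=-0.146, v=-0.151, θ=0.034, ω=0.030
apply F[23]=+1.296 → step 24: x=-0.149, v=-0.140, θ=0.034, ω=0.018
apply F[24]=+1.240 → step 25: x=-0.151, v=-0.129, θ=0.034, ω=0.007
apply F[25]=+1.188 → step 26: x=-0.154, v=-0.118, θ=0.034, ω=-0.001
apply F[26]=+1.139 → step 27: x=-0.156, v=-0.109, θ=0.034, ω=-0.009
apply F[27]=+1.092 → step 28: x=-0.158, v=-0.099, θ=0.034, ω=-0.015
apply F[28]=+1.047 → step 29: x=-0.160, v=-0.090, θ=0.034, ω=-0.021
apply F[29]=+1.004 → step 30: x=-0.162, v=-0.082, θ=0.033, ω=-0.025
apply F[30]=+0.964 → step 31: x=-0.163, v=-0.074, θ=0.033, ω=-0.029
apply F[31]=+0.926 → step 32: x=-0.165, v=-0.066, θ=0.032, ω=-0.032
apply F[32]=+0.889 → step 33: x=-0.166, v=-0.059, θ=0.031, ω=-0.034
apply F[33]=+0.853 → step 34: x=-0.167, v=-0.052, θ=0.031, ω=-0.036
apply F[34]=+0.820 → step 35: x=-0.168, v=-0.046, θ=0.030, ω=-0.038
apply F[35]=+0.787 → step 36: x=-0.169, v=-0.039, θ=0.029, ω=-0.039
apply F[36]=+0.757 → step 37: x=-0.170, v=-0.033, θ=0.028, ω=-0.040
apply F[37]=+0.727 → step 38: x=-0.170, v=-0.028, θ=0.028, ω=-0.040
apply F[38]=+0.698 → step 39: x=-0.171, v=-0.022, θ=0.027, ω=-0.041

Answer: x=-0.171, v=-0.022, θ=0.027, ω=-0.041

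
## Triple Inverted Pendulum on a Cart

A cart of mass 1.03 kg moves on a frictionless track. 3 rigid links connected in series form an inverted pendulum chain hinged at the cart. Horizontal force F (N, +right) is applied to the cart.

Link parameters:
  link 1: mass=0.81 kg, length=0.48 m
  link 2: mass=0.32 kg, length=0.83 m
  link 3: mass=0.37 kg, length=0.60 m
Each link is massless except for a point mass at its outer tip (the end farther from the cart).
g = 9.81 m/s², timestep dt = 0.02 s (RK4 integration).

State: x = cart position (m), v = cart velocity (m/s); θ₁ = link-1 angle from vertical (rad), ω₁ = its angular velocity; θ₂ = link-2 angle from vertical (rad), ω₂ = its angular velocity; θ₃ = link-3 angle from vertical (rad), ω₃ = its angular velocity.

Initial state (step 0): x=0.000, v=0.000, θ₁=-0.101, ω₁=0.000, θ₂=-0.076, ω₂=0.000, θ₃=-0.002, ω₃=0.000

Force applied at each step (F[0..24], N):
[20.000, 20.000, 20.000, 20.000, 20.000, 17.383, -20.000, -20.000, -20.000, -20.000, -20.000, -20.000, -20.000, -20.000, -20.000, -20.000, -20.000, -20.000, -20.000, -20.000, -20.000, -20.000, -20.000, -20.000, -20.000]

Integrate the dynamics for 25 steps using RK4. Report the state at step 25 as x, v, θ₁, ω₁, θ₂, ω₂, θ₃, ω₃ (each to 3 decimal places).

apply F[0]=+20.000 → step 1: x=0.004, v=0.411, θ₁=-0.110, ω₁=-0.901, θ₂=-0.076, ω₂=-0.006, θ₃=-0.002, ω₃=0.040
apply F[1]=+20.000 → step 2: x=0.016, v=0.821, θ₁=-0.137, ω₁=-1.810, θ₂=-0.076, ω₂=-0.006, θ₃=-0.000, ω₃=0.073
apply F[2]=+20.000 → step 3: x=0.037, v=1.228, θ₁=-0.182, ω₁=-2.721, θ₂=-0.076, ω₂=-0.001, θ₃=0.001, ω₃=0.095
apply F[3]=+20.000 → step 4: x=0.065, v=1.619, θ₁=-0.246, ω₁=-3.607, θ₂=-0.076, ω₂=0.001, θ₃=0.003, ω₃=0.098
apply F[4]=+20.000 → step 5: x=0.102, v=1.980, θ₁=-0.326, ω₁=-4.418, θ₂=-0.076, ω₂=-0.024, θ₃=0.005, ω₃=0.080
apply F[5]=+17.383 → step 6: x=0.144, v=2.252, θ₁=-0.421, ω₁=-5.034, θ₂=-0.077, ω₂=-0.091, θ₃=0.006, ω₃=0.045
apply F[6]=-20.000 → step 7: x=0.186, v=1.922, θ₁=-0.518, ω₁=-4.662, θ₂=-0.079, ω₂=-0.025, θ₃=0.007, ω₃=0.070
apply F[7]=-20.000 → step 8: x=0.221, v=1.619, θ₁=-0.608, ω₁=-4.425, θ₂=-0.078, ω₂=0.078, θ₃=0.009, ω₃=0.100
apply F[8]=-20.000 → step 9: x=0.250, v=1.334, θ₁=-0.695, ω₁=-4.295, θ₂=-0.075, ω₂=0.208, θ₃=0.011, ω₃=0.130
apply F[9]=-20.000 → step 10: x=0.274, v=1.059, θ₁=-0.781, ω₁=-4.246, θ₂=-0.070, ω₂=0.357, θ₃=0.014, ω₃=0.158
apply F[10]=-20.000 → step 11: x=0.293, v=0.790, θ₁=-0.866, ω₁=-4.260, θ₂=-0.061, ω₂=0.519, θ₃=0.018, ω₃=0.181
apply F[11]=-20.000 → step 12: x=0.306, v=0.521, θ₁=-0.951, ω₁=-4.324, θ₂=-0.049, ω₂=0.687, θ₃=0.022, ω₃=0.199
apply F[12]=-20.000 → step 13: x=0.314, v=0.249, θ₁=-1.039, ω₁=-4.430, θ₂=-0.034, ω₂=0.855, θ₃=0.026, ω₃=0.210
apply F[13]=-20.000 → step 14: x=0.316, v=-0.030, θ₁=-1.129, ω₁=-4.571, θ₂=-0.015, ω₂=1.018, θ₃=0.030, ω₃=0.217
apply F[14]=-20.000 → step 15: x=0.312, v=-0.318, θ₁=-1.222, ω₁=-4.747, θ₂=0.007, ω₂=1.172, θ₃=0.034, ω₃=0.219
apply F[15]=-20.000 → step 16: x=0.303, v=-0.617, θ₁=-1.319, ω₁=-4.960, θ₂=0.032, ω₂=1.309, θ₃=0.039, ω₃=0.220
apply F[16]=-20.000 → step 17: x=0.288, v=-0.930, θ₁=-1.421, ω₁=-5.214, θ₂=0.059, ω₂=1.424, θ₃=0.043, ω₃=0.220
apply F[17]=-20.000 → step 18: x=0.266, v=-1.262, θ₁=-1.528, ω₁=-5.522, θ₂=0.089, ω₂=1.511, θ₃=0.048, ω₃=0.222
apply F[18]=-20.000 → step 19: x=0.237, v=-1.617, θ₁=-1.642, ω₁=-5.899, θ₂=0.120, ω₂=1.560, θ₃=0.052, ω₃=0.226
apply F[19]=-20.000 → step 20: x=0.201, v=-2.004, θ₁=-1.764, ω₁=-6.373, θ₂=0.151, ω₂=1.559, θ₃=0.057, ω₃=0.233
apply F[20]=-20.000 → step 21: x=0.157, v=-2.436, θ₁=-1.898, ω₁=-6.986, θ₂=0.181, ω₂=1.496, θ₃=0.061, ω₃=0.236
apply F[21]=-20.000 → step 22: x=0.103, v=-2.935, θ₁=-2.045, ω₁=-7.809, θ₂=0.210, ω₂=1.349, θ₃=0.066, ω₃=0.222
apply F[22]=-20.000 → step 23: x=0.038, v=-3.541, θ₁=-2.212, ω₁=-8.962, θ₂=0.235, ω₂=1.095, θ₃=0.070, ω₃=0.160
apply F[23]=-20.000 → step 24: x=-0.040, v=-4.321, θ₁=-2.407, ω₁=-10.643, θ₂=0.253, ω₂=0.718, θ₃=0.072, ω₃=-0.024
apply F[24]=-20.000 → step 25: x=-0.136, v=-5.371, θ₁=-2.643, ω₁=-13.099, θ₂=0.263, ω₂=0.305, θ₃=0.067, ω₃=-0.522

Answer: x=-0.136, v=-5.371, θ₁=-2.643, ω₁=-13.099, θ₂=0.263, ω₂=0.305, θ₃=0.067, ω₃=-0.522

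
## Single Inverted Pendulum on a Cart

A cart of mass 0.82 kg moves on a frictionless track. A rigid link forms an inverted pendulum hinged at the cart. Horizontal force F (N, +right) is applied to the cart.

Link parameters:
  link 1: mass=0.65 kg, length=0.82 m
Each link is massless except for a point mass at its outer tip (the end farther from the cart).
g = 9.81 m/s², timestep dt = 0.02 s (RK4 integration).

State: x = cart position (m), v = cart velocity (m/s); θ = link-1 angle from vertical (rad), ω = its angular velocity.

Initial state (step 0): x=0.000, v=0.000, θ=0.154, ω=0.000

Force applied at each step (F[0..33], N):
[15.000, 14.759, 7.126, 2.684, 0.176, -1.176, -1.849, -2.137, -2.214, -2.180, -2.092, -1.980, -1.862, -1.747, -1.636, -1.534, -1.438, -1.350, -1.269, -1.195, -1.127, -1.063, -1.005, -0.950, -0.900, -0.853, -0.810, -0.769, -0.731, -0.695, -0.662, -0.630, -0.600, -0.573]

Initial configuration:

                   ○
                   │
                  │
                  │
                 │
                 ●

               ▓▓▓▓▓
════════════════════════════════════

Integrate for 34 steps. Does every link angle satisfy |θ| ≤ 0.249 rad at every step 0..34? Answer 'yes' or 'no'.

apply F[0]=+15.000 → step 1: x=0.003, v=0.336, θ=0.150, ω=-0.369
apply F[1]=+14.759 → step 2: x=0.013, v=0.669, θ=0.139, ω=-0.736
apply F[2]=+7.126 → step 3: x=0.028, v=0.822, θ=0.123, ω=-0.889
apply F[3]=+2.684 → step 4: x=0.045, v=0.870, θ=0.105, ω=-0.921
apply F[4]=+0.176 → step 5: x=0.063, v=0.861, θ=0.087, ω=-0.886
apply F[5]=-1.176 → step 6: x=0.079, v=0.821, θ=0.070, ω=-0.819
apply F[6]=-1.849 → step 7: x=0.095, v=0.767, θ=0.054, ω=-0.739
apply F[7]=-2.137 → step 8: x=0.110, v=0.708, θ=0.040, ω=-0.655
apply F[8]=-2.214 → step 9: x=0.124, v=0.649, θ=0.028, ω=-0.575
apply F[9]=-2.180 → step 10: x=0.136, v=0.592, θ=0.017, ω=-0.501
apply F[10]=-2.092 → step 11: x=0.147, v=0.539, θ=0.008, ω=-0.433
apply F[11]=-1.980 → step 12: x=0.158, v=0.490, θ=-0.000, ω=-0.373
apply F[12]=-1.862 → step 13: x=0.167, v=0.446, θ=-0.007, ω=-0.319
apply F[13]=-1.747 → step 14: x=0.175, v=0.405, θ=-0.013, ω=-0.271
apply F[14]=-1.636 → step 15: x=0.183, v=0.367, θ=-0.018, ω=-0.229
apply F[15]=-1.534 → step 16: x=0.190, v=0.333, θ=-0.022, ω=-0.192
apply F[16]=-1.438 → step 17: x=0.196, v=0.301, θ=-0.026, ω=-0.160
apply F[17]=-1.350 → step 18: x=0.202, v=0.273, θ=-0.029, ω=-0.131
apply F[18]=-1.269 → step 19: x=0.207, v=0.246, θ=-0.031, ω=-0.106
apply F[19]=-1.195 → step 20: x=0.212, v=0.222, θ=-0.033, ω=-0.084
apply F[20]=-1.127 → step 21: x=0.216, v=0.200, θ=-0.034, ω=-0.065
apply F[21]=-1.063 → step 22: x=0.220, v=0.179, θ=-0.035, ω=-0.049
apply F[22]=-1.005 → step 23: x=0.224, v=0.161, θ=-0.036, ω=-0.034
apply F[23]=-0.950 → step 24: x=0.227, v=0.143, θ=-0.037, ω=-0.022
apply F[24]=-0.900 → step 25: x=0.229, v=0.127, θ=-0.037, ω=-0.011
apply F[25]=-0.853 → step 26: x=0.232, v=0.112, θ=-0.037, ω=-0.001
apply F[26]=-0.810 → step 27: x=0.234, v=0.098, θ=-0.037, ω=0.007
apply F[27]=-0.769 → step 28: x=0.236, v=0.085, θ=-0.037, ω=0.014
apply F[28]=-0.731 → step 29: x=0.237, v=0.073, θ=-0.037, ω=0.020
apply F[29]=-0.695 → step 30: x=0.238, v=0.062, θ=-0.036, ω=0.025
apply F[30]=-0.662 → step 31: x=0.240, v=0.051, θ=-0.036, ω=0.029
apply F[31]=-0.630 → step 32: x=0.241, v=0.041, θ=-0.035, ω=0.032
apply F[32]=-0.600 → step 33: x=0.241, v=0.032, θ=-0.034, ω=0.035
apply F[33]=-0.573 → step 34: x=0.242, v=0.023, θ=-0.034, ω=0.038
Max |angle| over trajectory = 0.154 rad; bound = 0.249 → within bound.

Answer: yes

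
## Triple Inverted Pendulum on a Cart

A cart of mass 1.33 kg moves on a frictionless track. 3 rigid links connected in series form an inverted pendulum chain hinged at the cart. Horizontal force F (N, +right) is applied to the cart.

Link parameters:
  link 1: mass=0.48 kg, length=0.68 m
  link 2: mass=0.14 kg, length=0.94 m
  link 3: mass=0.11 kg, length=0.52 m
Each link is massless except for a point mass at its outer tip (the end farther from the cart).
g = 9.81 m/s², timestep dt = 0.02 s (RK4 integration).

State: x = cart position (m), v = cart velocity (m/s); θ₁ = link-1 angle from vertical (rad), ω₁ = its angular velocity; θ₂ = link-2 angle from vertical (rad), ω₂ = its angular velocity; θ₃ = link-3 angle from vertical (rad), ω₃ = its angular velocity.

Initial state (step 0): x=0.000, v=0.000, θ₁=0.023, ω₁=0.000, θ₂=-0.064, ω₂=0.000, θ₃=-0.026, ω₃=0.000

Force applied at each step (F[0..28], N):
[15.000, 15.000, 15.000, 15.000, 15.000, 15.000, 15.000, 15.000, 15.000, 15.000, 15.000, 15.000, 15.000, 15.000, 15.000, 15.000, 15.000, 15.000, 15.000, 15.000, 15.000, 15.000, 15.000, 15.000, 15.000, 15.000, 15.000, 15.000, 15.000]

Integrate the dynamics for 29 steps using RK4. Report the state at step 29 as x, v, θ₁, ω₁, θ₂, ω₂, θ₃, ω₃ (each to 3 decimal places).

apply F[0]=+15.000 → step 1: x=0.002, v=0.223, θ₁=0.020, ω₁=-0.309, θ₂=-0.064, ω₂=-0.034, θ₃=-0.026, ω₃=0.026
apply F[1]=+15.000 → step 2: x=0.009, v=0.447, θ₁=0.011, ω₁=-0.621, θ₂=-0.065, ω₂=-0.066, θ₃=-0.025, ω₃=0.052
apply F[2]=+15.000 → step 3: x=0.020, v=0.672, θ₁=-0.005, ω₁=-0.941, θ₂=-0.067, ω₂=-0.094, θ₃=-0.024, ω₃=0.079
apply F[3]=+15.000 → step 4: x=0.036, v=0.899, θ₁=-0.027, ω₁=-1.273, θ₂=-0.069, ω₂=-0.115, θ₃=-0.022, ω₃=0.106
apply F[4]=+15.000 → step 5: x=0.056, v=1.128, θ₁=-0.056, ω₁=-1.618, θ₂=-0.072, ω₂=-0.129, θ₃=-0.019, ω₃=0.133
apply F[5]=+15.000 → step 6: x=0.081, v=1.359, θ₁=-0.092, ω₁=-1.977, θ₂=-0.074, ω₂=-0.135, θ₃=-0.016, ω₃=0.158
apply F[6]=+15.000 → step 7: x=0.110, v=1.591, θ₁=-0.135, ω₁=-2.352, θ₂=-0.077, ω₂=-0.135, θ₃=-0.013, ω₃=0.180
apply F[7]=+15.000 → step 8: x=0.145, v=1.823, θ₁=-0.186, ω₁=-2.738, θ₂=-0.080, ω₂=-0.130, θ₃=-0.009, ω₃=0.195
apply F[8]=+15.000 → step 9: x=0.183, v=2.051, θ₁=-0.245, ω₁=-3.130, θ₂=-0.082, ω₂=-0.126, θ₃=-0.005, ω₃=0.202
apply F[9]=+15.000 → step 10: x=0.227, v=2.273, θ₁=-0.311, ω₁=-3.519, θ₂=-0.085, ω₂=-0.132, θ₃=-0.001, ω₃=0.196
apply F[10]=+15.000 → step 11: x=0.274, v=2.485, θ₁=-0.385, ω₁=-3.896, θ₂=-0.087, ω₂=-0.157, θ₃=0.002, ω₃=0.175
apply F[11]=+15.000 → step 12: x=0.326, v=2.683, θ₁=-0.467, ω₁=-4.251, θ₂=-0.091, ω₂=-0.214, θ₃=0.006, ω₃=0.138
apply F[12]=+15.000 → step 13: x=0.381, v=2.863, θ₁=-0.555, ω₁=-4.576, θ₂=-0.096, ω₂=-0.312, θ₃=0.008, ω₃=0.085
apply F[13]=+15.000 → step 14: x=0.440, v=3.024, θ₁=-0.650, ω₁=-4.867, θ₂=-0.104, ω₂=-0.457, θ₃=0.009, ω₃=0.017
apply F[14]=+15.000 → step 15: x=0.502, v=3.164, θ₁=-0.750, ω₁=-5.124, θ₂=-0.115, ω₂=-0.655, θ₃=0.008, ω₃=-0.065
apply F[15]=+15.000 → step 16: x=0.567, v=3.283, θ₁=-0.854, ω₁=-5.350, θ₂=-0.130, ω₂=-0.906, θ₃=0.006, ω₃=-0.161
apply F[16]=+15.000 → step 17: x=0.633, v=3.383, θ₁=-0.964, ω₁=-5.549, θ₂=-0.152, ω₂=-1.208, θ₃=0.002, ω₃=-0.270
apply F[17]=+15.000 → step 18: x=0.702, v=3.462, θ₁=-1.076, ω₁=-5.726, θ₂=-0.179, ω₂=-1.559, θ₃=-0.005, ω₃=-0.396
apply F[18]=+15.000 → step 19: x=0.772, v=3.524, θ₁=-1.192, ω₁=-5.884, θ₂=-0.214, ω₂=-1.954, θ₃=-0.014, ω₃=-0.543
apply F[19]=+15.000 → step 20: x=0.843, v=3.568, θ₁=-1.312, ω₁=-6.024, θ₂=-0.258, ω₂=-2.390, θ₃=-0.027, ω₃=-0.716
apply F[20]=+15.000 → step 21: x=0.914, v=3.598, θ₁=-1.433, ω₁=-6.147, θ₂=-0.310, ω₂=-2.862, θ₃=-0.043, ω₃=-0.926
apply F[21]=+15.000 → step 22: x=0.987, v=3.615, θ₁=-1.557, ω₁=-6.250, θ₂=-0.372, ω₂=-3.365, θ₃=-0.064, ω₃=-1.186
apply F[22]=+15.000 → step 23: x=1.059, v=3.621, θ₁=-1.683, ω₁=-6.328, θ₂=-0.445, ω₂=-3.893, θ₃=-0.091, ω₃=-1.512
apply F[23]=+15.000 → step 24: x=1.131, v=3.621, θ₁=-1.810, ω₁=-6.374, θ₂=-0.528, ω₂=-4.437, θ₃=-0.125, ω₃=-1.927
apply F[24]=+15.000 → step 25: x=1.204, v=3.619, θ₁=-1.938, ω₁=-6.376, θ₂=-0.622, ω₂=-4.988, θ₃=-0.169, ω₃=-2.457
apply F[25]=+15.000 → step 26: x=1.276, v=3.620, θ₁=-2.065, ω₁=-6.321, θ₂=-0.728, ω₂=-5.533, θ₃=-0.224, ω₃=-3.130
apply F[26]=+15.000 → step 27: x=1.349, v=3.630, θ₁=-2.190, ω₁=-6.193, θ₂=-0.844, ω₂=-6.054, θ₃=-0.295, ω₃=-3.974
apply F[27]=+15.000 → step 28: x=1.422, v=3.656, θ₁=-2.312, ω₁=-5.974, θ₂=-0.969, ω₂=-6.527, θ₃=-0.385, ω₃=-5.012
apply F[28]=+15.000 → step 29: x=1.495, v=3.703, θ₁=-2.428, ω₁=-5.646, θ₂=-1.104, ω₂=-6.927, θ₃=-0.497, ω₃=-6.256

Answer: x=1.495, v=3.703, θ₁=-2.428, ω₁=-5.646, θ₂=-1.104, ω₂=-6.927, θ₃=-0.497, ω₃=-6.256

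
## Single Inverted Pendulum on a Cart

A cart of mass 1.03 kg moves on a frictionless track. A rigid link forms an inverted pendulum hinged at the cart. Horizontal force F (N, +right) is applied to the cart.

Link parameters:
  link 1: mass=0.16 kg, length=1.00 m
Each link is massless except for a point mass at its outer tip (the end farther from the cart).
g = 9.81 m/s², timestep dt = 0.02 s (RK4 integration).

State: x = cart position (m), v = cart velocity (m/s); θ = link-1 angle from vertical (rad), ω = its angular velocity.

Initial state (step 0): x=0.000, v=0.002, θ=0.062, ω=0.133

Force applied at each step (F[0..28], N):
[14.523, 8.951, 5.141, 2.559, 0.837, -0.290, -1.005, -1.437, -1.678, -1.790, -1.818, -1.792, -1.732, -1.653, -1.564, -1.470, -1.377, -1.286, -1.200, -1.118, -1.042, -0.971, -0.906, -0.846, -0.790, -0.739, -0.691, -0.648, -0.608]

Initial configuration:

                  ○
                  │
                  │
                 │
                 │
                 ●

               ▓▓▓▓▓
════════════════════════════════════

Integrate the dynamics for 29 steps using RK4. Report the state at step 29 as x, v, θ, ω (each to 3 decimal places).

Answer: x=0.192, v=0.077, θ=-0.034, ω=0.022

Derivation:
apply F[0]=+14.523 → step 1: x=0.003, v=0.282, θ=0.062, ω=-0.134
apply F[1]=+8.951 → step 2: x=0.010, v=0.454, θ=0.058, ω=-0.294
apply F[2]=+5.141 → step 3: x=0.020, v=0.552, θ=0.051, ω=-0.381
apply F[3]=+2.559 → step 4: x=0.032, v=0.600, θ=0.043, ω=-0.420
apply F[4]=+0.837 → step 5: x=0.044, v=0.615, θ=0.034, ω=-0.428
apply F[5]=-0.290 → step 6: x=0.056, v=0.609, θ=0.026, ω=-0.415
apply F[6]=-1.005 → step 7: x=0.068, v=0.589, θ=0.018, ω=-0.391
apply F[7]=-1.437 → step 8: x=0.080, v=0.560, θ=0.010, ω=-0.360
apply F[8]=-1.678 → step 9: x=0.091, v=0.527, θ=0.004, ω=-0.326
apply F[9]=-1.790 → step 10: x=0.101, v=0.493, θ=-0.003, ω=-0.291
apply F[10]=-1.818 → step 11: x=0.110, v=0.458, θ=-0.008, ω=-0.257
apply F[11]=-1.792 → step 12: x=0.119, v=0.423, θ=-0.013, ω=-0.224
apply F[12]=-1.732 → step 13: x=0.127, v=0.390, θ=-0.017, ω=-0.194
apply F[13]=-1.653 → step 14: x=0.135, v=0.358, θ=-0.021, ω=-0.166
apply F[14]=-1.564 → step 15: x=0.142, v=0.329, θ=-0.024, ω=-0.141
apply F[15]=-1.470 → step 16: x=0.148, v=0.301, θ=-0.026, ω=-0.118
apply F[16]=-1.377 → step 17: x=0.154, v=0.275, θ=-0.028, ω=-0.097
apply F[17]=-1.286 → step 18: x=0.159, v=0.251, θ=-0.030, ω=-0.079
apply F[18]=-1.200 → step 19: x=0.164, v=0.229, θ=-0.032, ω=-0.063
apply F[19]=-1.118 → step 20: x=0.168, v=0.208, θ=-0.033, ω=-0.048
apply F[20]=-1.042 → step 21: x=0.172, v=0.189, θ=-0.033, ω=-0.036
apply F[21]=-0.971 → step 22: x=0.176, v=0.171, θ=-0.034, ω=-0.024
apply F[22]=-0.906 → step 23: x=0.179, v=0.154, θ=-0.034, ω=-0.015
apply F[23]=-0.846 → step 24: x=0.182, v=0.139, θ=-0.035, ω=-0.006
apply F[24]=-0.790 → step 25: x=0.184, v=0.125, θ=-0.035, ω=0.001
apply F[25]=-0.739 → step 26: x=0.187, v=0.111, θ=-0.035, ω=0.008
apply F[26]=-0.691 → step 27: x=0.189, v=0.099, θ=-0.034, ω=0.014
apply F[27]=-0.648 → step 28: x=0.191, v=0.087, θ=-0.034, ω=0.018
apply F[28]=-0.608 → step 29: x=0.192, v=0.077, θ=-0.034, ω=0.022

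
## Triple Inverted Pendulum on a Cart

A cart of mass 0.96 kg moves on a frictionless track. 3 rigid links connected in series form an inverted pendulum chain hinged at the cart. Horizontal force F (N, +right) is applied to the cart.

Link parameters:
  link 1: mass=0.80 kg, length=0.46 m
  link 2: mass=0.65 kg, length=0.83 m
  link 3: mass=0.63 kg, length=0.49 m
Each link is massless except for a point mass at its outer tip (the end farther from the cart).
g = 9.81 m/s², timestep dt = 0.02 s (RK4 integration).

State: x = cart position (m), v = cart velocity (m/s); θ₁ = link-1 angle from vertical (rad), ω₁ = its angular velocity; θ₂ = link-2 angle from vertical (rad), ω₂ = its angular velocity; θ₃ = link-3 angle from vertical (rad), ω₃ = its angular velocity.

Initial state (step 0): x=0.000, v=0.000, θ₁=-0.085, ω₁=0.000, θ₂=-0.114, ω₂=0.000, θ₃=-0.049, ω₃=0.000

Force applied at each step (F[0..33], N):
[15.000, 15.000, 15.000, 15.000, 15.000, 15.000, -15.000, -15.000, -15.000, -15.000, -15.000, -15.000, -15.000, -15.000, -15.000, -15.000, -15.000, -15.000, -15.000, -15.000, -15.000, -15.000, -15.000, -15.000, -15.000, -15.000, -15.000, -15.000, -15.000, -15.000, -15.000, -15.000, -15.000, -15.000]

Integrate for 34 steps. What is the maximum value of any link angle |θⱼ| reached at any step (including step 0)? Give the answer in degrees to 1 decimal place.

Answer: 282.5°

Derivation:
apply F[0]=+15.000 → step 1: x=0.003, v=0.343, θ₁=-0.093, ω₁=-0.766, θ₂=-0.114, ω₂=-0.026, θ₃=-0.049, ω₃=0.043
apply F[1]=+15.000 → step 2: x=0.014, v=0.688, θ₁=-0.116, ω₁=-1.550, θ₂=-0.115, ω₂=-0.043, θ₃=-0.047, ω₃=0.082
apply F[2]=+15.000 → step 3: x=0.031, v=1.033, θ₁=-0.155, ω₁=-2.356, θ₂=-0.116, ω₂=-0.046, θ₃=-0.045, ω₃=0.113
apply F[3]=+15.000 → step 4: x=0.055, v=1.369, θ₁=-0.210, ω₁=-3.163, θ₂=-0.117, ω₂=-0.039, θ₃=-0.043, ω₃=0.130
apply F[4]=+15.000 → step 5: x=0.086, v=1.680, θ₁=-0.281, ω₁=-3.921, θ₂=-0.118, ω₂=-0.041, θ₃=-0.040, ω₃=0.130
apply F[5]=+15.000 → step 6: x=0.122, v=1.950, θ₁=-0.366, ω₁=-4.569, θ₂=-0.119, ω₂=-0.075, θ₃=-0.038, ω₃=0.111
apply F[6]=-15.000 → step 7: x=0.158, v=1.709, θ₁=-0.455, ω₁=-4.338, θ₂=-0.119, ω₂=-0.008, θ₃=-0.035, ω₃=0.137
apply F[7]=-15.000 → step 8: x=0.190, v=1.489, θ₁=-0.540, ω₁=-4.228, θ₂=-0.119, ω₂=0.087, θ₃=-0.032, ω₃=0.165
apply F[8]=-15.000 → step 9: x=0.218, v=1.280, θ₁=-0.625, ω₁=-4.203, θ₂=-0.116, ω₂=0.201, θ₃=-0.029, ω₃=0.192
apply F[9]=-15.000 → step 10: x=0.242, v=1.075, θ₁=-0.709, ω₁=-4.241, θ₂=-0.111, ω₂=0.327, θ₃=-0.025, ω₃=0.216
apply F[10]=-15.000 → step 11: x=0.261, v=0.869, θ₁=-0.795, ω₁=-4.323, θ₂=-0.103, ω₂=0.457, θ₃=-0.020, ω₃=0.235
apply F[11]=-15.000 → step 12: x=0.276, v=0.658, θ₁=-0.882, ω₁=-4.439, θ₂=-0.092, ω₂=0.586, θ₃=-0.015, ω₃=0.250
apply F[12]=-15.000 → step 13: x=0.287, v=0.440, θ₁=-0.972, ω₁=-4.581, θ₂=-0.079, ω₂=0.710, θ₃=-0.010, ω₃=0.259
apply F[13]=-15.000 → step 14: x=0.294, v=0.212, θ₁=-1.066, ω₁=-4.748, θ₂=-0.064, ω₂=0.824, θ₃=-0.005, ω₃=0.265
apply F[14]=-15.000 → step 15: x=0.296, v=-0.029, θ₁=-1.162, ω₁=-4.940, θ₂=-0.046, ω₂=0.925, θ₃=0.000, ω₃=0.268
apply F[15]=-15.000 → step 16: x=0.293, v=-0.283, θ₁=-1.263, ω₁=-5.163, θ₂=-0.027, ω₂=1.008, θ₃=0.006, ω₃=0.269
apply F[16]=-15.000 → step 17: x=0.284, v=-0.553, θ₁=-1.369, ω₁=-5.422, θ₂=-0.006, ω₂=1.069, θ₃=0.011, ω₃=0.269
apply F[17]=-15.000 → step 18: x=0.270, v=-0.842, θ₁=-1.481, ω₁=-5.732, θ₂=0.015, ω₂=1.102, θ₃=0.017, ω₃=0.269
apply F[18]=-15.000 → step 19: x=0.251, v=-1.156, θ₁=-1.599, ω₁=-6.110, θ₂=0.038, ω₂=1.100, θ₃=0.022, ω₃=0.269
apply F[19]=-15.000 → step 20: x=0.224, v=-1.503, θ₁=-1.726, ω₁=-6.586, θ₂=0.059, ω₂=1.051, θ₃=0.027, ω₃=0.269
apply F[20]=-15.000 → step 21: x=0.190, v=-1.896, θ₁=-1.863, ω₁=-7.207, θ₂=0.079, ω₂=0.937, θ₃=0.033, ω₃=0.269
apply F[21]=-15.000 → step 22: x=0.148, v=-2.358, θ₁=-2.015, ω₁=-8.055, θ₂=0.096, ω₂=0.731, θ₃=0.038, ω₃=0.262
apply F[22]=-15.000 → step 23: x=0.095, v=-2.934, θ₁=-2.188, ω₁=-9.286, θ₂=0.107, ω₂=0.381, θ₃=0.043, ω₃=0.242
apply F[23]=-15.000 → step 24: x=0.029, v=-3.715, θ₁=-2.391, ω₁=-11.224, θ₂=0.110, ω₂=-0.210, θ₃=0.047, ω₃=0.187
apply F[24]=-15.000 → step 25: x=-0.056, v=-4.896, θ₁=-2.646, ω₁=-14.580, θ₂=0.096, ω₂=-1.234, θ₃=0.050, ω₃=0.054
apply F[25]=-15.000 → step 26: x=-0.171, v=-6.564, θ₁=-2.989, ω₁=-19.692, θ₂=0.057, ω₂=-2.654, θ₃=0.049, ω₃=-0.153
apply F[26]=-15.000 → step 27: x=-0.306, v=-6.538, θ₁=-3.388, ω₁=-18.709, θ₂=0.007, ω₂=-1.885, θ₃=0.047, ω₃=0.089
apply F[27]=-15.000 → step 28: x=-0.425, v=-5.404, θ₁=-3.714, ω₁=-14.190, θ₂=-0.011, ω₂=0.087, θ₃=0.053, ω₃=0.434
apply F[28]=-15.000 → step 29: x=-0.525, v=-4.713, θ₁=-3.969, ω₁=-11.547, θ₂=0.006, ω₂=1.487, θ₃=0.063, ω₃=0.575
apply F[29]=-15.000 → step 30: x=-0.615, v=-4.317, θ₁=-4.184, ω₁=-10.105, θ₂=0.046, ω₂=2.516, θ₃=0.075, ω₃=0.615
apply F[30]=-15.000 → step 31: x=-0.699, v=-4.067, θ₁=-4.377, ω₁=-9.345, θ₂=0.105, ω₂=3.354, θ₃=0.088, ω₃=0.618
apply F[31]=-15.000 → step 32: x=-0.778, v=-3.874, θ₁=-4.561, ω₁=-9.055, θ₂=0.180, ω₂=4.097, θ₃=0.100, ω₃=0.633
apply F[32]=-15.000 → step 33: x=-0.854, v=-3.674, θ₁=-4.742, ω₁=-9.169, θ₂=0.269, ω₂=4.805, θ₃=0.113, ω₃=0.712
apply F[33]=-15.000 → step 34: x=-0.925, v=-3.396, θ₁=-4.930, ω₁=-9.714, θ₂=0.372, ω₂=5.512, θ₃=0.130, ω₃=0.942
Max |angle| over trajectory = 4.930 rad = 282.5°.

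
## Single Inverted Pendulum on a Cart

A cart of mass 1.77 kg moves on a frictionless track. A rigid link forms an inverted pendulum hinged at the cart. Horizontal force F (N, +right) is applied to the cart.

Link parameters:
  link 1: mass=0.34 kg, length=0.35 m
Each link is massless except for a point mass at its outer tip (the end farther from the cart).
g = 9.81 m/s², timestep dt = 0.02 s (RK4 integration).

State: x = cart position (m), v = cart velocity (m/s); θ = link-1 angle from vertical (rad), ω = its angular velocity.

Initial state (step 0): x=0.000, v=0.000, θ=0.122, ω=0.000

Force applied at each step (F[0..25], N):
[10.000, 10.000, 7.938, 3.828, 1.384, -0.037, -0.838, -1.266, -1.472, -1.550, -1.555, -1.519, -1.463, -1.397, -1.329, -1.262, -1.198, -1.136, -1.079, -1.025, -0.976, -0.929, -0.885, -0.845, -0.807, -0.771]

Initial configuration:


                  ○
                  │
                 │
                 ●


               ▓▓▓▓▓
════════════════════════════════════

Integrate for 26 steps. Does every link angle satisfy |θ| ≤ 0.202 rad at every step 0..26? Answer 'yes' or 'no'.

apply F[0]=+10.000 → step 1: x=0.001, v=0.108, θ=0.120, ω=-0.239
apply F[1]=+10.000 → step 2: x=0.004, v=0.217, θ=0.112, ω=-0.481
apply F[2]=+7.938 → step 3: x=0.010, v=0.302, θ=0.101, ω=-0.665
apply F[3]=+3.828 → step 4: x=0.016, v=0.342, θ=0.087, ω=-0.725
apply F[4]=+1.384 → step 5: x=0.023, v=0.355, θ=0.073, ω=-0.716
apply F[5]=-0.037 → step 6: x=0.030, v=0.352, θ=0.059, ω=-0.671
apply F[6]=-0.838 → step 7: x=0.037, v=0.340, θ=0.046, ω=-0.610
apply F[7]=-1.266 → step 8: x=0.044, v=0.324, θ=0.035, ω=-0.542
apply F[8]=-1.472 → step 9: x=0.050, v=0.307, θ=0.024, ω=-0.475
apply F[9]=-1.550 → step 10: x=0.056, v=0.288, θ=0.016, ω=-0.412
apply F[10]=-1.555 → step 11: x=0.061, v=0.270, θ=0.008, ω=-0.354
apply F[11]=-1.519 → step 12: x=0.067, v=0.253, θ=0.001, ω=-0.302
apply F[12]=-1.463 → step 13: x=0.072, v=0.237, θ=-0.004, ω=-0.255
apply F[13]=-1.397 → step 14: x=0.076, v=0.221, θ=-0.009, ω=-0.215
apply F[14]=-1.329 → step 15: x=0.080, v=0.207, θ=-0.013, ω=-0.179
apply F[15]=-1.262 → step 16: x=0.084, v=0.193, θ=-0.016, ω=-0.148
apply F[16]=-1.198 → step 17: x=0.088, v=0.180, θ=-0.019, ω=-0.121
apply F[17]=-1.136 → step 18: x=0.092, v=0.168, θ=-0.021, ω=-0.098
apply F[18]=-1.079 → step 19: x=0.095, v=0.157, θ=-0.023, ω=-0.078
apply F[19]=-1.025 → step 20: x=0.098, v=0.146, θ=-0.024, ω=-0.060
apply F[20]=-0.976 → step 21: x=0.101, v=0.136, θ=-0.025, ω=-0.045
apply F[21]=-0.929 → step 22: x=0.103, v=0.126, θ=-0.026, ω=-0.033
apply F[22]=-0.885 → step 23: x=0.106, v=0.117, θ=-0.027, ω=-0.022
apply F[23]=-0.845 → step 24: x=0.108, v=0.109, θ=-0.027, ω=-0.012
apply F[24]=-0.807 → step 25: x=0.110, v=0.101, θ=-0.027, ω=-0.004
apply F[25]=-0.771 → step 26: x=0.112, v=0.093, θ=-0.027, ω=0.003
Max |angle| over trajectory = 0.122 rad; bound = 0.202 → within bound.

Answer: yes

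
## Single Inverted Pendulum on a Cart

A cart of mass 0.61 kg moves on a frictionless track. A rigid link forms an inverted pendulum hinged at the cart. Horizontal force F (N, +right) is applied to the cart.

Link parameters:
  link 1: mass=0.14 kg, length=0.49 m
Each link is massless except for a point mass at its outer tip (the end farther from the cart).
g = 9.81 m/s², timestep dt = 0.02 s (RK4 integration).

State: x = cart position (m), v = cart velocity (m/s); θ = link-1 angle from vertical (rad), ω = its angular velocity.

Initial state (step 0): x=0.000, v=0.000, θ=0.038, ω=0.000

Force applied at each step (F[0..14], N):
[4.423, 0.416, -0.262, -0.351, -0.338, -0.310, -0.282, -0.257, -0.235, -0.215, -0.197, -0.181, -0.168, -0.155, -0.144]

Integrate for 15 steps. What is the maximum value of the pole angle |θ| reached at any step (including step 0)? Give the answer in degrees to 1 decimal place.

apply F[0]=+4.423 → step 1: x=0.001, v=0.143, θ=0.035, ω=-0.277
apply F[1]=+0.416 → step 2: x=0.004, v=0.155, θ=0.030, ω=-0.289
apply F[2]=-0.262 → step 3: x=0.007, v=0.146, θ=0.024, ω=-0.259
apply F[3]=-0.351 → step 4: x=0.010, v=0.133, θ=0.019, ω=-0.224
apply F[4]=-0.338 → step 5: x=0.013, v=0.121, θ=0.015, ω=-0.193
apply F[5]=-0.310 → step 6: x=0.015, v=0.111, θ=0.011, ω=-0.166
apply F[6]=-0.282 → step 7: x=0.017, v=0.101, θ=0.008, ω=-0.142
apply F[7]=-0.257 → step 8: x=0.019, v=0.092, θ=0.006, ω=-0.122
apply F[8]=-0.235 → step 9: x=0.021, v=0.084, θ=0.004, ω=-0.104
apply F[9]=-0.215 → step 10: x=0.023, v=0.077, θ=0.002, ω=-0.088
apply F[10]=-0.197 → step 11: x=0.024, v=0.071, θ=-0.000, ω=-0.075
apply F[11]=-0.181 → step 12: x=0.025, v=0.065, θ=-0.001, ω=-0.063
apply F[12]=-0.168 → step 13: x=0.027, v=0.059, θ=-0.003, ω=-0.053
apply F[13]=-0.155 → step 14: x=0.028, v=0.054, θ=-0.004, ω=-0.044
apply F[14]=-0.144 → step 15: x=0.029, v=0.050, θ=-0.004, ω=-0.036
Max |angle| over trajectory = 0.038 rad = 2.2°.

Answer: 2.2°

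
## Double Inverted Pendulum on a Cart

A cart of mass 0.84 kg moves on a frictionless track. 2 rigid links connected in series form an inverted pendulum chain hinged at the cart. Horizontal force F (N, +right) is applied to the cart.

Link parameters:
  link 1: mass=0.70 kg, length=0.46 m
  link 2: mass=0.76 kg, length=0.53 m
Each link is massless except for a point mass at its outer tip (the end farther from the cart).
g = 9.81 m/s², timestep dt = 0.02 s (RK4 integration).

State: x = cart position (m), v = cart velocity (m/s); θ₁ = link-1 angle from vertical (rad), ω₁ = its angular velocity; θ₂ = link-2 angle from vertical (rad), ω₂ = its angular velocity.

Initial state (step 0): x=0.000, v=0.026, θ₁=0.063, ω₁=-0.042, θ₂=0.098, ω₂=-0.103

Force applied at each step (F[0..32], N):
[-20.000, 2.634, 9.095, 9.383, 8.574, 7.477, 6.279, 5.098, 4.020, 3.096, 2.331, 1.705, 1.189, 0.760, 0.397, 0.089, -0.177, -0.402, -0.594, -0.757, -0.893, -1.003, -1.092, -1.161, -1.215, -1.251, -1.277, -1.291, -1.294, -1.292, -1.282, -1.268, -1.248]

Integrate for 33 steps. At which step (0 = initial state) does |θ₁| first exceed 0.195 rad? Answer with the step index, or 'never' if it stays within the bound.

Answer: never

Derivation:
apply F[0]=-20.000 → step 1: x=-0.004, v=-0.469, θ₁=0.073, ω₁=1.047, θ₂=0.096, ω₂=-0.084
apply F[1]=+2.634 → step 2: x=-0.013, v=-0.433, θ₁=0.093, ω₁=1.001, θ₂=0.095, ω₂=-0.075
apply F[2]=+9.095 → step 3: x=-0.020, v=-0.253, θ₁=0.110, ω₁=0.660, θ₂=0.093, ω₂=-0.082
apply F[3]=+9.383 → step 4: x=-0.024, v=-0.073, θ₁=0.120, ω₁=0.330, θ₂=0.091, ω₂=-0.101
apply F[4]=+8.574 → step 5: x=-0.023, v=0.086, θ₁=0.124, ω₁=0.056, θ₂=0.089, ω₂=-0.128
apply F[5]=+7.477 → step 6: x=-0.020, v=0.219, θ₁=0.123, ω₁=-0.161, θ₂=0.086, ω₂=-0.158
apply F[6]=+6.279 → step 7: x=-0.015, v=0.326, θ₁=0.118, ω₁=-0.321, θ₂=0.083, ω₂=-0.187
apply F[7]=+5.098 → step 8: x=-0.008, v=0.407, θ₁=0.110, ω₁=-0.432, θ₂=0.079, ω₂=-0.214
apply F[8]=+4.020 → step 9: x=0.001, v=0.466, θ₁=0.101, ω₁=-0.501, θ₂=0.074, ω₂=-0.237
apply F[9]=+3.096 → step 10: x=0.011, v=0.507, θ₁=0.091, ω₁=-0.538, θ₂=0.069, ω₂=-0.256
apply F[10]=+2.331 → step 11: x=0.021, v=0.534, θ₁=0.080, ω₁=-0.551, θ₂=0.064, ω₂=-0.270
apply F[11]=+1.705 → step 12: x=0.032, v=0.549, θ₁=0.069, ω₁=-0.547, θ₂=0.058, ω₂=-0.280
apply F[12]=+1.189 → step 13: x=0.043, v=0.556, θ₁=0.058, ω₁=-0.532, θ₂=0.053, ω₂=-0.286
apply F[13]=+0.760 → step 14: x=0.054, v=0.557, θ₁=0.048, ω₁=-0.509, θ₂=0.047, ω₂=-0.288
apply F[14]=+0.397 → step 15: x=0.065, v=0.552, θ₁=0.038, ω₁=-0.481, θ₂=0.041, ω₂=-0.287
apply F[15]=+0.089 → step 16: x=0.076, v=0.543, θ₁=0.029, ω₁=-0.450, θ₂=0.036, ω₂=-0.283
apply F[16]=-0.177 → step 17: x=0.087, v=0.531, θ₁=0.020, ω₁=-0.417, θ₂=0.030, ω₂=-0.276
apply F[17]=-0.402 → step 18: x=0.097, v=0.516, θ₁=0.012, ω₁=-0.383, θ₂=0.025, ω₂=-0.268
apply F[18]=-0.594 → step 19: x=0.108, v=0.499, θ₁=0.005, ω₁=-0.349, θ₂=0.019, ω₂=-0.257
apply F[19]=-0.757 → step 20: x=0.117, v=0.480, θ₁=-0.002, ω₁=-0.315, θ₂=0.014, ω₂=-0.245
apply F[20]=-0.893 → step 21: x=0.127, v=0.461, θ₁=-0.008, ω₁=-0.283, θ₂=0.009, ω₂=-0.232
apply F[21]=-1.003 → step 22: x=0.136, v=0.441, θ₁=-0.013, ω₁=-0.251, θ₂=0.005, ω₂=-0.219
apply F[22]=-1.092 → step 23: x=0.144, v=0.420, θ₁=-0.018, ω₁=-0.222, θ₂=0.001, ω₂=-0.204
apply F[23]=-1.161 → step 24: x=0.153, v=0.399, θ₁=-0.022, ω₁=-0.194, θ₂=-0.003, ω₂=-0.190
apply F[24]=-1.215 → step 25: x=0.160, v=0.378, θ₁=-0.026, ω₁=-0.168, θ₂=-0.007, ω₂=-0.175
apply F[25]=-1.251 → step 26: x=0.168, v=0.358, θ₁=-0.029, ω₁=-0.144, θ₂=-0.010, ω₂=-0.161
apply F[26]=-1.277 → step 27: x=0.175, v=0.338, θ₁=-0.032, ω₁=-0.122, θ₂=-0.013, ω₂=-0.146
apply F[27]=-1.291 → step 28: x=0.181, v=0.318, θ₁=-0.034, ω₁=-0.101, θ₂=-0.016, ω₂=-0.132
apply F[28]=-1.294 → step 29: x=0.187, v=0.299, θ₁=-0.036, ω₁=-0.083, θ₂=-0.019, ω₂=-0.119
apply F[29]=-1.292 → step 30: x=0.193, v=0.281, θ₁=-0.037, ω₁=-0.067, θ₂=-0.021, ω₂=-0.106
apply F[30]=-1.282 → step 31: x=0.199, v=0.263, θ₁=-0.038, ω₁=-0.052, θ₂=-0.023, ω₂=-0.094
apply F[31]=-1.268 → step 32: x=0.204, v=0.246, θ₁=-0.039, ω₁=-0.038, θ₂=-0.025, ω₂=-0.082
apply F[32]=-1.248 → step 33: x=0.209, v=0.230, θ₁=-0.040, ω₁=-0.027, θ₂=-0.026, ω₂=-0.071
max |θ₁| = 0.124 ≤ 0.195 over all 34 states.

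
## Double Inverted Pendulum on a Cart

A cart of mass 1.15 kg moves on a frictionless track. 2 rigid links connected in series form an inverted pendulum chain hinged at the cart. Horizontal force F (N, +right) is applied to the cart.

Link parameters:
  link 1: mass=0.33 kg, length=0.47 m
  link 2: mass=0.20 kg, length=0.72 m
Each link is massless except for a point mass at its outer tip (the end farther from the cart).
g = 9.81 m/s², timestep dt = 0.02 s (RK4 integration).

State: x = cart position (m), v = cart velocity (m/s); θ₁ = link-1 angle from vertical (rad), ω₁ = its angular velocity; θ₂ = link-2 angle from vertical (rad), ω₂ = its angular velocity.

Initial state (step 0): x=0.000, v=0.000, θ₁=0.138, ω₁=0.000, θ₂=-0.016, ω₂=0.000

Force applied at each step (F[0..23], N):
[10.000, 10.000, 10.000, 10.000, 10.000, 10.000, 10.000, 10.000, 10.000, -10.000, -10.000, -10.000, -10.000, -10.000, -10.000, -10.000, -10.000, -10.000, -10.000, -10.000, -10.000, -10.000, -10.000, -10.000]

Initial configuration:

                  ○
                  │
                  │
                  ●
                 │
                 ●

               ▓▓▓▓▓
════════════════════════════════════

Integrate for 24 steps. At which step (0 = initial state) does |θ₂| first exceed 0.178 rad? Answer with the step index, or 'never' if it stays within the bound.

Answer: never

Derivation:
apply F[0]=+10.000 → step 1: x=0.002, v=0.160, θ₁=0.136, ω₁=-0.240, θ₂=-0.017, ω₂=-0.073
apply F[1]=+10.000 → step 2: x=0.006, v=0.322, θ₁=0.128, ω₁=-0.484, θ₂=-0.019, ω₂=-0.143
apply F[2]=+10.000 → step 3: x=0.014, v=0.484, θ₁=0.116, ω₁=-0.737, θ₂=-0.022, ω₂=-0.210
apply F[3]=+10.000 → step 4: x=0.026, v=0.648, θ₁=0.099, ω₁=-1.005, θ₂=-0.027, ω₂=-0.269
apply F[4]=+10.000 → step 5: x=0.040, v=0.814, θ₁=0.076, ω₁=-1.290, θ₂=-0.033, ω₂=-0.321
apply F[5]=+10.000 → step 6: x=0.058, v=0.982, θ₁=0.047, ω₁=-1.599, θ₂=-0.040, ω₂=-0.361
apply F[6]=+10.000 → step 7: x=0.080, v=1.154, θ₁=0.012, ω₁=-1.936, θ₂=-0.048, ω₂=-0.389
apply F[7]=+10.000 → step 8: x=0.105, v=1.328, θ₁=-0.031, ω₁=-2.302, θ₂=-0.055, ω₂=-0.404
apply F[8]=+10.000 → step 9: x=0.133, v=1.505, θ₁=-0.081, ω₁=-2.700, θ₂=-0.064, ω₂=-0.406
apply F[9]=-10.000 → step 10: x=0.161, v=1.339, θ₁=-0.132, ω₁=-2.400, θ₂=-0.072, ω₂=-0.392
apply F[10]=-10.000 → step 11: x=0.186, v=1.177, θ₁=-0.177, ω₁=-2.141, θ₂=-0.079, ω₂=-0.362
apply F[11]=-10.000 → step 12: x=0.208, v=1.019, θ₁=-0.217, ω₁=-1.922, θ₂=-0.086, ω₂=-0.316
apply F[12]=-10.000 → step 13: x=0.227, v=0.866, θ₁=-0.254, ω₁=-1.738, θ₂=-0.092, ω₂=-0.253
apply F[13]=-10.000 → step 14: x=0.243, v=0.717, θ₁=-0.287, ω₁=-1.588, θ₂=-0.096, ω₂=-0.175
apply F[14]=-10.000 → step 15: x=0.256, v=0.571, θ₁=-0.318, ω₁=-1.468, θ₂=-0.099, ω₂=-0.082
apply F[15]=-10.000 → step 16: x=0.266, v=0.428, θ₁=-0.346, ω₁=-1.377, θ₂=-0.099, ω₂=0.024
apply F[16]=-10.000 → step 17: x=0.273, v=0.288, θ₁=-0.373, ω₁=-1.311, θ₂=-0.098, ω₂=0.144
apply F[17]=-10.000 → step 18: x=0.277, v=0.150, θ₁=-0.399, ω₁=-1.269, θ₂=-0.093, ω₂=0.276
apply F[18]=-10.000 → step 19: x=0.279, v=0.014, θ₁=-0.424, ω₁=-1.250, θ₂=-0.086, ω₂=0.421
apply F[19]=-10.000 → step 20: x=0.278, v=-0.120, θ₁=-0.449, ω₁=-1.252, θ₂=-0.076, ω₂=0.579
apply F[20]=-10.000 → step 21: x=0.274, v=-0.253, θ₁=-0.474, ω₁=-1.274, θ₂=-0.063, ω₂=0.749
apply F[21]=-10.000 → step 22: x=0.268, v=-0.385, θ₁=-0.500, ω₁=-1.314, θ₂=-0.046, ω₂=0.931
apply F[22]=-10.000 → step 23: x=0.259, v=-0.516, θ₁=-0.527, ω₁=-1.369, θ₂=-0.026, ω₂=1.125
apply F[23]=-10.000 → step 24: x=0.247, v=-0.647, θ₁=-0.555, ω₁=-1.439, θ₂=-0.001, ω₂=1.329
max |θ₂| = 0.099 ≤ 0.178 over all 25 states.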